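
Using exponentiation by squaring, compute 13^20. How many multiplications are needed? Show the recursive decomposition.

Computing 13^20 by squaring (build up from 13^1; each line after the first costs one multiplication):

13^1 = 13
13^2 = (13^1)^2 = 13^2 = 169
13^4 = (13^2)^2 = 169^2 = 28561
13^5 = 13 * 13^4 = 13 * 28561 = 371293
13^10 = (13^5)^2 = 371293^2 = 137858491849
13^20 = (13^10)^2 = 137858491849^2 = 19004963774880799438801

Result: 19004963774880799438801
Multiplications needed: 5 (5 lines after 13^1)

13^20 = 19004963774880799438801. Using exponentiation by squaring, this requires 5 multiplications. The key idea: if the exponent is even, square the half-power; if odd, multiply by the base once.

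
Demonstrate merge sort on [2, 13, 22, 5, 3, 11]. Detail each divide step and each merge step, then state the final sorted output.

Merge sort trace:

Split: [2, 13, 22, 5, 3, 11] -> [2, 13, 22] and [5, 3, 11]
  Split: [2, 13, 22] -> [2] and [13, 22]
    Split: [13, 22] -> [13] and [22]
    Merge: [13] + [22] -> [13, 22]
  Merge: [2] + [13, 22] -> [2, 13, 22]
  Split: [5, 3, 11] -> [5] and [3, 11]
    Split: [3, 11] -> [3] and [11]
    Merge: [3] + [11] -> [3, 11]
  Merge: [5] + [3, 11] -> [3, 5, 11]
Merge: [2, 13, 22] + [3, 5, 11] -> [2, 3, 5, 11, 13, 22]

Final sorted array: [2, 3, 5, 11, 13, 22]

The merge sort proceeds by recursively splitting the array and merging sorted halves.
After all merges, the sorted array is [2, 3, 5, 11, 13, 22].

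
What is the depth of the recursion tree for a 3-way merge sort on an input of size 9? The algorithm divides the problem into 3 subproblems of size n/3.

For divide and conquer with division factor 3:

Problem sizes at each level:
Level 0: 9
Level 1: 3
Level 2: 1

The root is level 0 and the size-1 base case is level 2 (the tree spans levels 0 through 2, i.e. 3 levels counting the root), so the depth is the number of divisions: log_3(9) = 2

The recursion tree depth is log_3(9) = 2. At each level, the problem size is divided by 3, so it takes 2 divisions to reduce to a base case of size 1. The algorithm makes 3 recursive calls at each level.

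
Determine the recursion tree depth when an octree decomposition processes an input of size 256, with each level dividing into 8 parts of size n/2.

For divide and conquer with division factor 2:

Problem sizes at each level:
Level 0: 256
Level 1: 128
Level 2: 64
Level 3: 32
Level 4: 16
Level 5: 8
Level 6: 4
Level 7: 2
Level 8: 1

The root is level 0 and the size-1 base case is level 8 (the tree spans levels 0 through 8, i.e. 9 levels counting the root), so the depth is the number of divisions: log_2(256) = 8

The recursion tree depth is log_2(256) = 8. At each level, the problem size is divided by 2, so it takes 8 divisions to reduce to a base case of size 1. The algorithm makes 8 recursive calls at each level.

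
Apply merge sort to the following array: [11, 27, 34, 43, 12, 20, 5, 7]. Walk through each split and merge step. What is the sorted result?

Merge sort trace:

Split: [11, 27, 34, 43, 12, 20, 5, 7] -> [11, 27, 34, 43] and [12, 20, 5, 7]
  Split: [11, 27, 34, 43] -> [11, 27] and [34, 43]
    Split: [11, 27] -> [11] and [27]
    Merge: [11] + [27] -> [11, 27]
    Split: [34, 43] -> [34] and [43]
    Merge: [34] + [43] -> [34, 43]
  Merge: [11, 27] + [34, 43] -> [11, 27, 34, 43]
  Split: [12, 20, 5, 7] -> [12, 20] and [5, 7]
    Split: [12, 20] -> [12] and [20]
    Merge: [12] + [20] -> [12, 20]
    Split: [5, 7] -> [5] and [7]
    Merge: [5] + [7] -> [5, 7]
  Merge: [12, 20] + [5, 7] -> [5, 7, 12, 20]
Merge: [11, 27, 34, 43] + [5, 7, 12, 20] -> [5, 7, 11, 12, 20, 27, 34, 43]

Final sorted array: [5, 7, 11, 12, 20, 27, 34, 43]

The merge sort proceeds by recursively splitting the array and merging sorted halves.
After all merges, the sorted array is [5, 7, 11, 12, 20, 27, 34, 43].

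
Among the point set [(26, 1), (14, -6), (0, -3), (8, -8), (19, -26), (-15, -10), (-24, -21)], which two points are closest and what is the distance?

Computing all pairwise distances among 7 points:

d((26, 1), (14, -6)) = 13.8924
d((26, 1), (0, -3)) = 26.3059
d((26, 1), (8, -8)) = 20.1246
d((26, 1), (19, -26)) = 27.8927
d((26, 1), (-15, -10)) = 42.45
d((26, 1), (-24, -21)) = 54.626
d((14, -6), (0, -3)) = 14.3178
d((14, -6), (8, -8)) = 6.3246 <-- minimum
d((14, -6), (19, -26)) = 20.6155
d((14, -6), (-15, -10)) = 29.2746
d((14, -6), (-24, -21)) = 40.8534
d((0, -3), (8, -8)) = 9.434
d((0, -3), (19, -26)) = 29.8329
d((0, -3), (-15, -10)) = 16.5529
d((0, -3), (-24, -21)) = 30.0
d((8, -8), (19, -26)) = 21.095
d((8, -8), (-15, -10)) = 23.0868
d((8, -8), (-24, -21)) = 34.5398
d((19, -26), (-15, -10)) = 37.5766
d((19, -26), (-24, -21)) = 43.2897
d((-15, -10), (-24, -21)) = 14.2127

Closest pair: (14, -6) and (8, -8) with distance 6.3246

The closest pair is (14, -6) and (8, -8) with Euclidean distance 6.3246. For 7 points, brute-force pairwise comparison is shown above. For large n, the divide-and-conquer algorithm (sort by x, recurse on halves, check the dividing strip) achieves O(n log n).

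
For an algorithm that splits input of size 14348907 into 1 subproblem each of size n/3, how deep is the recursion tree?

For divide and conquer with division factor 3:

Problem sizes at each level:
Level 0: 14348907
Level 1: 4782969
Level 2: 1594323
Level 3: 531441
Level 4: 177147
Level 5: 59049
Level 6: 19683
Level 7: 6561
Level 8: 2187
Level 9: 729
Level 10: 243
Level 11: 81
Level 12: 27
Level 13: 9
Level 14: 3
Level 15: 1

The root is level 0 and the size-1 base case is level 15 (the tree spans levels 0 through 15, i.e. 16 levels counting the root), so the depth is the number of divisions: log_3(14348907) = 15

The recursion tree depth is log_3(14348907) = 15. At each level, the problem size is divided by 3, so it takes 15 divisions to reduce to a base case of size 1. The algorithm makes 1 recursive call at each level.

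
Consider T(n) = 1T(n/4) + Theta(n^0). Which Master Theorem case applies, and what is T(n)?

Master Theorem for T(n) = 1T(n/4) + O(n^0):

a = 1, b = 4, c = 0
log_b(a) = log_4(1) = 0.0000

Case 2: c = 0 = log_4(1) = 0.0000
T(n) = O(n^0 log n) = O(log n)

For T(n) = 1T(n/4) + O(n^0): log_4(1) = 0.0000. This is Case 2 of the Master Theorem (c = log_b(a), equal work at all levels), giving O(log n).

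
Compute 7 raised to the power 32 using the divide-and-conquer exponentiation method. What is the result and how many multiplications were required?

Computing 7^32 by squaring (build up from 7^1; each line after the first costs one multiplication):

7^1 = 7
7^2 = (7^1)^2 = 7^2 = 49
7^4 = (7^2)^2 = 49^2 = 2401
7^8 = (7^4)^2 = 2401^2 = 5764801
7^16 = (7^8)^2 = 5764801^2 = 33232930569601
7^32 = (7^16)^2 = 33232930569601^2 = 1104427674243920646305299201

Result: 1104427674243920646305299201
Multiplications needed: 5 (5 lines after 7^1)

7^32 = 1104427674243920646305299201. Using exponentiation by squaring, this requires 5 multiplications. The key idea: if the exponent is even, square the half-power; if odd, multiply by the base once.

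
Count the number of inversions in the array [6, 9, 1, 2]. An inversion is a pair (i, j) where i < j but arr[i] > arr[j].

Finding inversions in [6, 9, 1, 2]:

(0, 2): arr[0]=6 > arr[2]=1
(0, 3): arr[0]=6 > arr[3]=2
(1, 2): arr[1]=9 > arr[2]=1
(1, 3): arr[1]=9 > arr[3]=2

Total inversions: 4

The array has 4 inversion(s): (0,2), (0,3), (1,2), (1,3). Each pair (i,j) satisfies i < j and arr[i] > arr[j].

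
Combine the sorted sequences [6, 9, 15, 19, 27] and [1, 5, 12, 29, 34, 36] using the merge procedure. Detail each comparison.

Merging process:

Compare 6 vs 1: take 1 from right. Merged: [1]
Compare 6 vs 5: take 5 from right. Merged: [1, 5]
Compare 6 vs 12: take 6 from left. Merged: [1, 5, 6]
Compare 9 vs 12: take 9 from left. Merged: [1, 5, 6, 9]
Compare 15 vs 12: take 12 from right. Merged: [1, 5, 6, 9, 12]
Compare 15 vs 29: take 15 from left. Merged: [1, 5, 6, 9, 12, 15]
Compare 19 vs 29: take 19 from left. Merged: [1, 5, 6, 9, 12, 15, 19]
Compare 27 vs 29: take 27 from left. Merged: [1, 5, 6, 9, 12, 15, 19, 27]
Append remaining from right: [29, 34, 36]. Merged: [1, 5, 6, 9, 12, 15, 19, 27, 29, 34, 36]

Final merged array: [1, 5, 6, 9, 12, 15, 19, 27, 29, 34, 36]
Total comparisons: 8

The merged array is [1, 5, 6, 9, 12, 15, 19, 27, 29, 34, 36], requiring 8 comparisons. The merge step runs in O(n) time where n is the total number of elements.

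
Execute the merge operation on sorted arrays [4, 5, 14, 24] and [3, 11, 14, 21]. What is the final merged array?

Merging process:

Compare 4 vs 3: take 3 from right. Merged: [3]
Compare 4 vs 11: take 4 from left. Merged: [3, 4]
Compare 5 vs 11: take 5 from left. Merged: [3, 4, 5]
Compare 14 vs 11: take 11 from right. Merged: [3, 4, 5, 11]
Compare 14 vs 14: take 14 from left. Merged: [3, 4, 5, 11, 14]
Compare 24 vs 14: take 14 from right. Merged: [3, 4, 5, 11, 14, 14]
Compare 24 vs 21: take 21 from right. Merged: [3, 4, 5, 11, 14, 14, 21]
Append remaining from left: [24]. Merged: [3, 4, 5, 11, 14, 14, 21, 24]

Final merged array: [3, 4, 5, 11, 14, 14, 21, 24]
Total comparisons: 7

The merged array is [3, 4, 5, 11, 14, 14, 21, 24], requiring 7 comparisons. The merge step runs in O(n) time where n is the total number of elements.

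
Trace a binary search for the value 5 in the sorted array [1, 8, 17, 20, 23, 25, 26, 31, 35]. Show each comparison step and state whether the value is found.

Binary search for 5 in [1, 8, 17, 20, 23, 25, 26, 31, 35]:

lo=0, hi=8, mid=4, arr[mid]=23 -> 23 > 5, search left half
lo=0, hi=3, mid=1, arr[mid]=8 -> 8 > 5, search left half
lo=0, hi=0, mid=0, arr[mid]=1 -> 1 < 5, search right half
lo=1 > hi=0, target 5 not found

Binary search determines that 5 is not in the array after 3 comparisons. The search space was exhausted without finding the target.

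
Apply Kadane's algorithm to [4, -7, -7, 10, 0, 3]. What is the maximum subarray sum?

Using Kadane's algorithm on [4, -7, -7, 10, 0, 3]:

Scanning through the array:
Position 1 (value -7): max_ending_here = -3, max_so_far = 4
Position 2 (value -7): max_ending_here = -7, max_so_far = 4
Position 3 (value 10): max_ending_here = 10, max_so_far = 10
Position 4 (value 0): max_ending_here = 10, max_so_far = 10
Position 5 (value 3): max_ending_here = 13, max_so_far = 13

Maximum subarray: [10, 0, 3]
Maximum sum: 13

The maximum subarray is [10, 0, 3] with sum 13. This subarray runs from index 3 to index 5.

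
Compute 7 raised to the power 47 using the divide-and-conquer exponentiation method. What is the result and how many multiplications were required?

Computing 7^47 by squaring (build up from 7^1; each line after the first costs one multiplication):

7^1 = 7
7^2 = (7^1)^2 = 7^2 = 49
7^4 = (7^2)^2 = 49^2 = 2401
7^5 = 7 * 7^4 = 7 * 2401 = 16807
7^10 = (7^5)^2 = 16807^2 = 282475249
7^11 = 7 * 7^10 = 7 * 282475249 = 1977326743
7^22 = (7^11)^2 = 1977326743^2 = 3909821048582988049
7^23 = 7 * 7^22 = 7 * 3909821048582988049 = 27368747340080916343
7^46 = (7^23)^2 = 27368747340080916343^2 = 749048330965186233494494102694564493649
7^47 = 7 * 7^46 = 7 * 749048330965186233494494102694564493649 = 5243338316756303634461458718861951455543

Result: 5243338316756303634461458718861951455543
Multiplications needed: 9 (9 lines after 7^1)

7^47 = 5243338316756303634461458718861951455543. Using exponentiation by squaring, this requires 9 multiplications. The key idea: if the exponent is even, square the half-power; if odd, multiply by the base once.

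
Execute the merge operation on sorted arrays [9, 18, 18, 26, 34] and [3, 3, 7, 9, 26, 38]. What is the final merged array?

Merging process:

Compare 9 vs 3: take 3 from right. Merged: [3]
Compare 9 vs 3: take 3 from right. Merged: [3, 3]
Compare 9 vs 7: take 7 from right. Merged: [3, 3, 7]
Compare 9 vs 9: take 9 from left. Merged: [3, 3, 7, 9]
Compare 18 vs 9: take 9 from right. Merged: [3, 3, 7, 9, 9]
Compare 18 vs 26: take 18 from left. Merged: [3, 3, 7, 9, 9, 18]
Compare 18 vs 26: take 18 from left. Merged: [3, 3, 7, 9, 9, 18, 18]
Compare 26 vs 26: take 26 from left. Merged: [3, 3, 7, 9, 9, 18, 18, 26]
Compare 34 vs 26: take 26 from right. Merged: [3, 3, 7, 9, 9, 18, 18, 26, 26]
Compare 34 vs 38: take 34 from left. Merged: [3, 3, 7, 9, 9, 18, 18, 26, 26, 34]
Append remaining from right: [38]. Merged: [3, 3, 7, 9, 9, 18, 18, 26, 26, 34, 38]

Final merged array: [3, 3, 7, 9, 9, 18, 18, 26, 26, 34, 38]
Total comparisons: 10

The merged array is [3, 3, 7, 9, 9, 18, 18, 26, 26, 34, 38], requiring 10 comparisons. The merge step runs in O(n) time where n is the total number of elements.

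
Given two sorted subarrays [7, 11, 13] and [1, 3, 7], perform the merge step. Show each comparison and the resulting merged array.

Merging process:

Compare 7 vs 1: take 1 from right. Merged: [1]
Compare 7 vs 3: take 3 from right. Merged: [1, 3]
Compare 7 vs 7: take 7 from left. Merged: [1, 3, 7]
Compare 11 vs 7: take 7 from right. Merged: [1, 3, 7, 7]
Append remaining from left: [11, 13]. Merged: [1, 3, 7, 7, 11, 13]

Final merged array: [1, 3, 7, 7, 11, 13]
Total comparisons: 4

The merged array is [1, 3, 7, 7, 11, 13], requiring 4 comparisons. The merge step runs in O(n) time where n is the total number of elements.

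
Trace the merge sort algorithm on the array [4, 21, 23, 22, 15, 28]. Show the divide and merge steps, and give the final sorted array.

Merge sort trace:

Split: [4, 21, 23, 22, 15, 28] -> [4, 21, 23] and [22, 15, 28]
  Split: [4, 21, 23] -> [4] and [21, 23]
    Split: [21, 23] -> [21] and [23]
    Merge: [21] + [23] -> [21, 23]
  Merge: [4] + [21, 23] -> [4, 21, 23]
  Split: [22, 15, 28] -> [22] and [15, 28]
    Split: [15, 28] -> [15] and [28]
    Merge: [15] + [28] -> [15, 28]
  Merge: [22] + [15, 28] -> [15, 22, 28]
Merge: [4, 21, 23] + [15, 22, 28] -> [4, 15, 21, 22, 23, 28]

Final sorted array: [4, 15, 21, 22, 23, 28]

The merge sort proceeds by recursively splitting the array and merging sorted halves.
After all merges, the sorted array is [4, 15, 21, 22, 23, 28].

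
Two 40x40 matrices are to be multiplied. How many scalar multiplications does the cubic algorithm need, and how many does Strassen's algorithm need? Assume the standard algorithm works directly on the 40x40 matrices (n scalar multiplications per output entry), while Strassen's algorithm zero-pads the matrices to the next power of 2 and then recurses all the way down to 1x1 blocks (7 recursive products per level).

Matrix multiplication for 40x40 matrices:

Strassen's algorithm requires power-of-2 dimensions. Pad 40x40 to 64x64 (next power of 2).

Standard algorithm: 40^3 = 64000 multiplications
Strassen's algorithm: 7^(log2(64)) = 7^6 = 117649 multiplications
Difference: 64000 - 117649 = -53649 (Strassen uses MORE here due to padding overhead — for small or just-over-power-of-2 n, padding can outweigh the per-level savings)

Standard: 64000 multiplications (40^3). Strassen: 117649 multiplications (7^6, after padding to 64x64). Strassen reduces 8 recursive multiplications to 7 at each level.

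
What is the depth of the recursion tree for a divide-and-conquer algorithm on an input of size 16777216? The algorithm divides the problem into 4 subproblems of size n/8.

For divide and conquer with division factor 8:

Problem sizes at each level:
Level 0: 16777216
Level 1: 2097152
Level 2: 262144
Level 3: 32768
Level 4: 4096
Level 5: 512
Level 6: 64
Level 7: 8
Level 8: 1

The root is level 0 and the size-1 base case is level 8 (the tree spans levels 0 through 8, i.e. 9 levels counting the root), so the depth is the number of divisions: log_8(16777216) = 8

The recursion tree depth is log_8(16777216) = 8. At each level, the problem size is divided by 8, so it takes 8 divisions to reduce to a base case of size 1. The algorithm makes 4 recursive calls at each level.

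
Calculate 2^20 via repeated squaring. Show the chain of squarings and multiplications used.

Computing 2^20 by squaring (build up from 2^1; each line after the first costs one multiplication):

2^1 = 2
2^2 = (2^1)^2 = 2^2 = 4
2^4 = (2^2)^2 = 4^2 = 16
2^5 = 2 * 2^4 = 2 * 16 = 32
2^10 = (2^5)^2 = 32^2 = 1024
2^20 = (2^10)^2 = 1024^2 = 1048576

Result: 1048576
Multiplications needed: 5 (5 lines after 2^1)

2^20 = 1048576. Using exponentiation by squaring, this requires 5 multiplications. The key idea: if the exponent is even, square the half-power; if odd, multiply by the base once.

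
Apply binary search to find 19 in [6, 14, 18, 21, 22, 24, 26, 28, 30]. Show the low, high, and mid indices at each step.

Binary search for 19 in [6, 14, 18, 21, 22, 24, 26, 28, 30]:

lo=0, hi=8, mid=4, arr[mid]=22 -> 22 > 19, search left half
lo=0, hi=3, mid=1, arr[mid]=14 -> 14 < 19, search right half
lo=2, hi=3, mid=2, arr[mid]=18 -> 18 < 19, search right half
lo=3, hi=3, mid=3, arr[mid]=21 -> 21 > 19, search left half
lo=3 > hi=2, target 19 not found

Binary search determines that 19 is not in the array after 4 comparisons. The search space was exhausted without finding the target.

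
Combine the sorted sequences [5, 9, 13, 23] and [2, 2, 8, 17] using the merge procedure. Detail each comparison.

Merging process:

Compare 5 vs 2: take 2 from right. Merged: [2]
Compare 5 vs 2: take 2 from right. Merged: [2, 2]
Compare 5 vs 8: take 5 from left. Merged: [2, 2, 5]
Compare 9 vs 8: take 8 from right. Merged: [2, 2, 5, 8]
Compare 9 vs 17: take 9 from left. Merged: [2, 2, 5, 8, 9]
Compare 13 vs 17: take 13 from left. Merged: [2, 2, 5, 8, 9, 13]
Compare 23 vs 17: take 17 from right. Merged: [2, 2, 5, 8, 9, 13, 17]
Append remaining from left: [23]. Merged: [2, 2, 5, 8, 9, 13, 17, 23]

Final merged array: [2, 2, 5, 8, 9, 13, 17, 23]
Total comparisons: 7

The merged array is [2, 2, 5, 8, 9, 13, 17, 23], requiring 7 comparisons. The merge step runs in O(n) time where n is the total number of elements.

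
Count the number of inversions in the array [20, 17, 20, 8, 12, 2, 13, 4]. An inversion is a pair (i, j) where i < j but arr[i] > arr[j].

Finding inversions in [20, 17, 20, 8, 12, 2, 13, 4]:

(0, 1): arr[0]=20 > arr[1]=17
(0, 3): arr[0]=20 > arr[3]=8
(0, 4): arr[0]=20 > arr[4]=12
(0, 5): arr[0]=20 > arr[5]=2
(0, 6): arr[0]=20 > arr[6]=13
(0, 7): arr[0]=20 > arr[7]=4
(1, 3): arr[1]=17 > arr[3]=8
(1, 4): arr[1]=17 > arr[4]=12
(1, 5): arr[1]=17 > arr[5]=2
(1, 6): arr[1]=17 > arr[6]=13
(1, 7): arr[1]=17 > arr[7]=4
(2, 3): arr[2]=20 > arr[3]=8
(2, 4): arr[2]=20 > arr[4]=12
(2, 5): arr[2]=20 > arr[5]=2
(2, 6): arr[2]=20 > arr[6]=13
(2, 7): arr[2]=20 > arr[7]=4
(3, 5): arr[3]=8 > arr[5]=2
(3, 7): arr[3]=8 > arr[7]=4
(4, 5): arr[4]=12 > arr[5]=2
(4, 7): arr[4]=12 > arr[7]=4
(6, 7): arr[6]=13 > arr[7]=4

Total inversions: 21

The array has 21 inversion(s): (0,1), (0,3), (0,4), (0,5), (0,6), (0,7), (1,3), (1,4), (1,5), (1,6), (1,7), (2,3), (2,4), (2,5), (2,6), (2,7), (3,5), (3,7), (4,5), (4,7), (6,7). Each pair (i,j) satisfies i < j and arr[i] > arr[j].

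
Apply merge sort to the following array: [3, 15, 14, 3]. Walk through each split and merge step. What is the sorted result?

Merge sort trace:

Split: [3, 15, 14, 3] -> [3, 15] and [14, 3]
  Split: [3, 15] -> [3] and [15]
  Merge: [3] + [15] -> [3, 15]
  Split: [14, 3] -> [14] and [3]
  Merge: [14] + [3] -> [3, 14]
Merge: [3, 15] + [3, 14] -> [3, 3, 14, 15]

Final sorted array: [3, 3, 14, 15]

The merge sort proceeds by recursively splitting the array and merging sorted halves.
After all merges, the sorted array is [3, 3, 14, 15].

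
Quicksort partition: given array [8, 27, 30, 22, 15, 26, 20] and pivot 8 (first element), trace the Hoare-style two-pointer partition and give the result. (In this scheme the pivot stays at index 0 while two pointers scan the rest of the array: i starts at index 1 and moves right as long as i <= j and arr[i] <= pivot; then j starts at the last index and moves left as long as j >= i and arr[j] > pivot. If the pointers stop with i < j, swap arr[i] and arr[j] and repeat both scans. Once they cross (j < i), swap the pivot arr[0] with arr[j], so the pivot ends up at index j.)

Hoare-style two-pointer partition with pivot = 8:

Initial array: [8, 27, 30, 22, 15, 26, 20]

Pointers start at i = 1, j = 6.
i ends at 1, j ends at 0: the pointers have crossed (j < i), so scanning stops.

j = 0, so swapping arr[0] with arr[j] leaves the pivot at position 0: [8, 27, 30, 22, 15, 26, 20]
Pivot position: 0

After partitioning with pivot 8, the array becomes [8, 27, 30, 22, 15, 26, 20]. The pivot is placed at index 0. All elements to the left of the pivot are <= 8, and all elements to the right are > 8.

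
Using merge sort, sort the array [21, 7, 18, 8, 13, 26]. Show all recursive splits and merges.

Merge sort trace:

Split: [21, 7, 18, 8, 13, 26] -> [21, 7, 18] and [8, 13, 26]
  Split: [21, 7, 18] -> [21] and [7, 18]
    Split: [7, 18] -> [7] and [18]
    Merge: [7] + [18] -> [7, 18]
  Merge: [21] + [7, 18] -> [7, 18, 21]
  Split: [8, 13, 26] -> [8] and [13, 26]
    Split: [13, 26] -> [13] and [26]
    Merge: [13] + [26] -> [13, 26]
  Merge: [8] + [13, 26] -> [8, 13, 26]
Merge: [7, 18, 21] + [8, 13, 26] -> [7, 8, 13, 18, 21, 26]

Final sorted array: [7, 8, 13, 18, 21, 26]

The merge sort proceeds by recursively splitting the array and merging sorted halves.
After all merges, the sorted array is [7, 8, 13, 18, 21, 26].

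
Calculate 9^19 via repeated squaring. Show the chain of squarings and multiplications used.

Computing 9^19 by squaring (build up from 9^1; each line after the first costs one multiplication):

9^1 = 9
9^2 = (9^1)^2 = 9^2 = 81
9^4 = (9^2)^2 = 81^2 = 6561
9^8 = (9^4)^2 = 6561^2 = 43046721
9^9 = 9 * 9^8 = 9 * 43046721 = 387420489
9^18 = (9^9)^2 = 387420489^2 = 150094635296999121
9^19 = 9 * 9^18 = 9 * 150094635296999121 = 1350851717672992089

Result: 1350851717672992089
Multiplications needed: 6 (6 lines after 9^1)

9^19 = 1350851717672992089. Using exponentiation by squaring, this requires 6 multiplications. The key idea: if the exponent is even, square the half-power; if odd, multiply by the base once.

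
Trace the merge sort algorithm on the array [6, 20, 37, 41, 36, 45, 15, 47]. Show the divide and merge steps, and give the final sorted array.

Merge sort trace:

Split: [6, 20, 37, 41, 36, 45, 15, 47] -> [6, 20, 37, 41] and [36, 45, 15, 47]
  Split: [6, 20, 37, 41] -> [6, 20] and [37, 41]
    Split: [6, 20] -> [6] and [20]
    Merge: [6] + [20] -> [6, 20]
    Split: [37, 41] -> [37] and [41]
    Merge: [37] + [41] -> [37, 41]
  Merge: [6, 20] + [37, 41] -> [6, 20, 37, 41]
  Split: [36, 45, 15, 47] -> [36, 45] and [15, 47]
    Split: [36, 45] -> [36] and [45]
    Merge: [36] + [45] -> [36, 45]
    Split: [15, 47] -> [15] and [47]
    Merge: [15] + [47] -> [15, 47]
  Merge: [36, 45] + [15, 47] -> [15, 36, 45, 47]
Merge: [6, 20, 37, 41] + [15, 36, 45, 47] -> [6, 15, 20, 36, 37, 41, 45, 47]

Final sorted array: [6, 15, 20, 36, 37, 41, 45, 47]

The merge sort proceeds by recursively splitting the array and merging sorted halves.
After all merges, the sorted array is [6, 15, 20, 36, 37, 41, 45, 47].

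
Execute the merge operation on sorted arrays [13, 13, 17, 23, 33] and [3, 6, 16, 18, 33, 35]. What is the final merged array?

Merging process:

Compare 13 vs 3: take 3 from right. Merged: [3]
Compare 13 vs 6: take 6 from right. Merged: [3, 6]
Compare 13 vs 16: take 13 from left. Merged: [3, 6, 13]
Compare 13 vs 16: take 13 from left. Merged: [3, 6, 13, 13]
Compare 17 vs 16: take 16 from right. Merged: [3, 6, 13, 13, 16]
Compare 17 vs 18: take 17 from left. Merged: [3, 6, 13, 13, 16, 17]
Compare 23 vs 18: take 18 from right. Merged: [3, 6, 13, 13, 16, 17, 18]
Compare 23 vs 33: take 23 from left. Merged: [3, 6, 13, 13, 16, 17, 18, 23]
Compare 33 vs 33: take 33 from left. Merged: [3, 6, 13, 13, 16, 17, 18, 23, 33]
Append remaining from right: [33, 35]. Merged: [3, 6, 13, 13, 16, 17, 18, 23, 33, 33, 35]

Final merged array: [3, 6, 13, 13, 16, 17, 18, 23, 33, 33, 35]
Total comparisons: 9

The merged array is [3, 6, 13, 13, 16, 17, 18, 23, 33, 33, 35], requiring 9 comparisons. The merge step runs in O(n) time where n is the total number of elements.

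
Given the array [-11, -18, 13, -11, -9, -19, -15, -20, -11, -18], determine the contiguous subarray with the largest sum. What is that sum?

Using Kadane's algorithm on [-11, -18, 13, -11, -9, -19, -15, -20, -11, -18]:

Scanning through the array:
Position 1 (value -18): max_ending_here = -18, max_so_far = -11
Position 2 (value 13): max_ending_here = 13, max_so_far = 13
Position 3 (value -11): max_ending_here = 2, max_so_far = 13
Position 4 (value -9): max_ending_here = -7, max_so_far = 13
Position 5 (value -19): max_ending_here = -19, max_so_far = 13
Position 6 (value -15): max_ending_here = -15, max_so_far = 13
Position 7 (value -20): max_ending_here = -20, max_so_far = 13
Position 8 (value -11): max_ending_here = -11, max_so_far = 13
Position 9 (value -18): max_ending_here = -18, max_so_far = 13

Maximum subarray: [13]
Maximum sum: 13

The maximum subarray is [13] with sum 13. This subarray runs from index 2 to index 2.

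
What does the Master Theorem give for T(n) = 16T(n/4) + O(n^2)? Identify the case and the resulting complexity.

Master Theorem for T(n) = 16T(n/4) + O(n^2):

a = 16, b = 4, c = 2
log_b(a) = log_4(16) = 2.0000

Case 2: c = 2 = log_4(16) = 2.0000
T(n) = O(n^2 log n) = O(n^2 log n)

For T(n) = 16T(n/4) + O(n^2): log_4(16) = 2.0000. This is Case 2 of the Master Theorem (c = log_b(a), equal work at all levels), giving O(n^2 log n).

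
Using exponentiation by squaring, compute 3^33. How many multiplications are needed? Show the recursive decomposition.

Computing 3^33 by squaring (build up from 3^1; each line after the first costs one multiplication):

3^1 = 3
3^2 = (3^1)^2 = 3^2 = 9
3^4 = (3^2)^2 = 9^2 = 81
3^8 = (3^4)^2 = 81^2 = 6561
3^16 = (3^8)^2 = 6561^2 = 43046721
3^32 = (3^16)^2 = 43046721^2 = 1853020188851841
3^33 = 3 * 3^32 = 3 * 1853020188851841 = 5559060566555523

Result: 5559060566555523
Multiplications needed: 6 (6 lines after 3^1)

3^33 = 5559060566555523. Using exponentiation by squaring, this requires 6 multiplications. The key idea: if the exponent is even, square the half-power; if odd, multiply by the base once.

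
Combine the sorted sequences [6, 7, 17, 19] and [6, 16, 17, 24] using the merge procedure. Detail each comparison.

Merging process:

Compare 6 vs 6: take 6 from left. Merged: [6]
Compare 7 vs 6: take 6 from right. Merged: [6, 6]
Compare 7 vs 16: take 7 from left. Merged: [6, 6, 7]
Compare 17 vs 16: take 16 from right. Merged: [6, 6, 7, 16]
Compare 17 vs 17: take 17 from left. Merged: [6, 6, 7, 16, 17]
Compare 19 vs 17: take 17 from right. Merged: [6, 6, 7, 16, 17, 17]
Compare 19 vs 24: take 19 from left. Merged: [6, 6, 7, 16, 17, 17, 19]
Append remaining from right: [24]. Merged: [6, 6, 7, 16, 17, 17, 19, 24]

Final merged array: [6, 6, 7, 16, 17, 17, 19, 24]
Total comparisons: 7

The merged array is [6, 6, 7, 16, 17, 17, 19, 24], requiring 7 comparisons. The merge step runs in O(n) time where n is the total number of elements.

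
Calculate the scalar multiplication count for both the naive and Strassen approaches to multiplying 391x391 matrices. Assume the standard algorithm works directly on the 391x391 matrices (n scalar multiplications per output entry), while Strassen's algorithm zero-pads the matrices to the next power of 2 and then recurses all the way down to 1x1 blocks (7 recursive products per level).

Matrix multiplication for 391x391 matrices:

Strassen's algorithm requires power-of-2 dimensions. Pad 391x391 to 512x512 (next power of 2).

Standard algorithm: 391^3 = 59776471 multiplications
Strassen's algorithm: 7^(log2(512)) = 7^9 = 40353607 multiplications
Savings: 59776471 - 40353607 = 19422864 multiplications

Standard: 59776471 multiplications (391^3). Strassen: 40353607 multiplications (7^9, after padding to 512x512). Strassen reduces 8 recursive multiplications to 7 at each level.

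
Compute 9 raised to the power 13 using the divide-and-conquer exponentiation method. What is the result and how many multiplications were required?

Computing 9^13 by squaring (build up from 9^1; each line after the first costs one multiplication):

9^1 = 9
9^2 = (9^1)^2 = 9^2 = 81
9^3 = 9 * 9^2 = 9 * 81 = 729
9^6 = (9^3)^2 = 729^2 = 531441
9^12 = (9^6)^2 = 531441^2 = 282429536481
9^13 = 9 * 9^12 = 9 * 282429536481 = 2541865828329

Result: 2541865828329
Multiplications needed: 5 (5 lines after 9^1)

9^13 = 2541865828329. Using exponentiation by squaring, this requires 5 multiplications. The key idea: if the exponent is even, square the half-power; if odd, multiply by the base once.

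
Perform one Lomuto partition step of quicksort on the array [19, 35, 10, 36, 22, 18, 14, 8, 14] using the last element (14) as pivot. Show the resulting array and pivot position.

Lomuto partition with pivot = 14:

Initial array: [19, 35, 10, 36, 22, 18, 14, 8, 14]

arr[0]=19 > 14: no swap
arr[1]=35 > 14: no swap
arr[2]=10 <= 14: swap with position 0, array becomes [10, 35, 19, 36, 22, 18, 14, 8, 14]
arr[3]=36 > 14: no swap
arr[4]=22 > 14: no swap
arr[5]=18 > 14: no swap
arr[6]=14 <= 14: swap with position 1, array becomes [10, 14, 19, 36, 22, 18, 35, 8, 14]
arr[7]=8 <= 14: swap with position 2, array becomes [10, 14, 8, 36, 22, 18, 35, 19, 14]

Place pivot at position 3: [10, 14, 8, 14, 22, 18, 35, 19, 36]
Pivot position: 3

After partitioning with pivot 14, the array becomes [10, 14, 8, 14, 22, 18, 35, 19, 36]. The pivot is placed at index 3. All elements to the left of the pivot are <= 14, and all elements to the right are > 14.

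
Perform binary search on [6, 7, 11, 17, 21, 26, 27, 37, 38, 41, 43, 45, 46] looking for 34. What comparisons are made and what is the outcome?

Binary search for 34 in [6, 7, 11, 17, 21, 26, 27, 37, 38, 41, 43, 45, 46]:

lo=0, hi=12, mid=6, arr[mid]=27 -> 27 < 34, search right half
lo=7, hi=12, mid=9, arr[mid]=41 -> 41 > 34, search left half
lo=7, hi=8, mid=7, arr[mid]=37 -> 37 > 34, search left half
lo=7 > hi=6, target 34 not found

Binary search determines that 34 is not in the array after 3 comparisons. The search space was exhausted without finding the target.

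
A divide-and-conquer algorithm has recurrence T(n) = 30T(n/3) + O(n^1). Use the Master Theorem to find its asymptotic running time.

Master Theorem for T(n) = 30T(n/3) + O(n^1):

a = 30, b = 3, c = 1
log_b(a) = log_3(30) = 3.0959

Case 1: c = 1 < log_3(30) = 3.0959
T(n) = O(n^(log_3 30))

For T(n) = 30T(n/3) + O(n^1): log_3(30) = 3.0959. This is Case 1 of the Master Theorem (c < log_b(a), work dominated by leaves), giving O(n^(log_3 30)).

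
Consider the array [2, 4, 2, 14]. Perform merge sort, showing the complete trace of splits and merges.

Merge sort trace:

Split: [2, 4, 2, 14] -> [2, 4] and [2, 14]
  Split: [2, 4] -> [2] and [4]
  Merge: [2] + [4] -> [2, 4]
  Split: [2, 14] -> [2] and [14]
  Merge: [2] + [14] -> [2, 14]
Merge: [2, 4] + [2, 14] -> [2, 2, 4, 14]

Final sorted array: [2, 2, 4, 14]

The merge sort proceeds by recursively splitting the array and merging sorted halves.
After all merges, the sorted array is [2, 2, 4, 14].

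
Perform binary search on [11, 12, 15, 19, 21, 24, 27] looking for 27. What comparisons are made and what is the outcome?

Binary search for 27 in [11, 12, 15, 19, 21, 24, 27]:

lo=0, hi=6, mid=3, arr[mid]=19 -> 19 < 27, search right half
lo=4, hi=6, mid=5, arr[mid]=24 -> 24 < 27, search right half
lo=6, hi=6, mid=6, arr[mid]=27 -> Found target at index 6!

Binary search finds 27 at index 6 after 3 comparisons. The search repeatedly halves the search space by comparing with the middle element.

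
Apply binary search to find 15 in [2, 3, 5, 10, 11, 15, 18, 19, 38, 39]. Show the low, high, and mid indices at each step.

Binary search for 15 in [2, 3, 5, 10, 11, 15, 18, 19, 38, 39]:

lo=0, hi=9, mid=4, arr[mid]=11 -> 11 < 15, search right half
lo=5, hi=9, mid=7, arr[mid]=19 -> 19 > 15, search left half
lo=5, hi=6, mid=5, arr[mid]=15 -> Found target at index 5!

Binary search finds 15 at index 5 after 3 comparisons. The search repeatedly halves the search space by comparing with the middle element.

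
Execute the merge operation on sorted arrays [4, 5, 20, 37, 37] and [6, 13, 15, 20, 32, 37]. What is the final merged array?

Merging process:

Compare 4 vs 6: take 4 from left. Merged: [4]
Compare 5 vs 6: take 5 from left. Merged: [4, 5]
Compare 20 vs 6: take 6 from right. Merged: [4, 5, 6]
Compare 20 vs 13: take 13 from right. Merged: [4, 5, 6, 13]
Compare 20 vs 15: take 15 from right. Merged: [4, 5, 6, 13, 15]
Compare 20 vs 20: take 20 from left. Merged: [4, 5, 6, 13, 15, 20]
Compare 37 vs 20: take 20 from right. Merged: [4, 5, 6, 13, 15, 20, 20]
Compare 37 vs 32: take 32 from right. Merged: [4, 5, 6, 13, 15, 20, 20, 32]
Compare 37 vs 37: take 37 from left. Merged: [4, 5, 6, 13, 15, 20, 20, 32, 37]
Compare 37 vs 37: take 37 from left. Merged: [4, 5, 6, 13, 15, 20, 20, 32, 37, 37]
Append remaining from right: [37]. Merged: [4, 5, 6, 13, 15, 20, 20, 32, 37, 37, 37]

Final merged array: [4, 5, 6, 13, 15, 20, 20, 32, 37, 37, 37]
Total comparisons: 10

The merged array is [4, 5, 6, 13, 15, 20, 20, 32, 37, 37, 37], requiring 10 comparisons. The merge step runs in O(n) time where n is the total number of elements.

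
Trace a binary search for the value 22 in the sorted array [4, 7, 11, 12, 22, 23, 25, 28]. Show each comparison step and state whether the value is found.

Binary search for 22 in [4, 7, 11, 12, 22, 23, 25, 28]:

lo=0, hi=7, mid=3, arr[mid]=12 -> 12 < 22, search right half
lo=4, hi=7, mid=5, arr[mid]=23 -> 23 > 22, search left half
lo=4, hi=4, mid=4, arr[mid]=22 -> Found target at index 4!

Binary search finds 22 at index 4 after 3 comparisons. The search repeatedly halves the search space by comparing with the middle element.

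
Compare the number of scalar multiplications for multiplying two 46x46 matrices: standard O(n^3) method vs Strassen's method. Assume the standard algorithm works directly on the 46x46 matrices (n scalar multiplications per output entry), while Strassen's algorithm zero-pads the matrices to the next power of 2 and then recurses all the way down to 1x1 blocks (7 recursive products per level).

Matrix multiplication for 46x46 matrices:

Strassen's algorithm requires power-of-2 dimensions. Pad 46x46 to 64x64 (next power of 2).

Standard algorithm: 46^3 = 97336 multiplications
Strassen's algorithm: 7^(log2(64)) = 7^6 = 117649 multiplications
Difference: 97336 - 117649 = -20313 (Strassen uses MORE here due to padding overhead — for small or just-over-power-of-2 n, padding can outweigh the per-level savings)

Standard: 97336 multiplications (46^3). Strassen: 117649 multiplications (7^6, after padding to 64x64). Strassen reduces 8 recursive multiplications to 7 at each level.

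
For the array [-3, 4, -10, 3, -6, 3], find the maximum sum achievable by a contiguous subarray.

Using Kadane's algorithm on [-3, 4, -10, 3, -6, 3]:

Scanning through the array:
Position 1 (value 4): max_ending_here = 4, max_so_far = 4
Position 2 (value -10): max_ending_here = -6, max_so_far = 4
Position 3 (value 3): max_ending_here = 3, max_so_far = 4
Position 4 (value -6): max_ending_here = -3, max_so_far = 4
Position 5 (value 3): max_ending_here = 3, max_so_far = 4

Maximum subarray: [4]
Maximum sum: 4

The maximum subarray is [4] with sum 4. This subarray runs from index 1 to index 1.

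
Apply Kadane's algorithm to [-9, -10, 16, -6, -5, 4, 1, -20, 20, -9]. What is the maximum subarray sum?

Using Kadane's algorithm on [-9, -10, 16, -6, -5, 4, 1, -20, 20, -9]:

Scanning through the array:
Position 1 (value -10): max_ending_here = -10, max_so_far = -9
Position 2 (value 16): max_ending_here = 16, max_so_far = 16
Position 3 (value -6): max_ending_here = 10, max_so_far = 16
Position 4 (value -5): max_ending_here = 5, max_so_far = 16
Position 5 (value 4): max_ending_here = 9, max_so_far = 16
Position 6 (value 1): max_ending_here = 10, max_so_far = 16
Position 7 (value -20): max_ending_here = -10, max_so_far = 16
Position 8 (value 20): max_ending_here = 20, max_so_far = 20
Position 9 (value -9): max_ending_here = 11, max_so_far = 20

Maximum subarray: [20]
Maximum sum: 20

The maximum subarray is [20] with sum 20. This subarray runs from index 8 to index 8.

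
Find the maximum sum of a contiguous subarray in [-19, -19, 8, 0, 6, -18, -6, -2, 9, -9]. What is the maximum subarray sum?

Using Kadane's algorithm on [-19, -19, 8, 0, 6, -18, -6, -2, 9, -9]:

Scanning through the array:
Position 1 (value -19): max_ending_here = -19, max_so_far = -19
Position 2 (value 8): max_ending_here = 8, max_so_far = 8
Position 3 (value 0): max_ending_here = 8, max_so_far = 8
Position 4 (value 6): max_ending_here = 14, max_so_far = 14
Position 5 (value -18): max_ending_here = -4, max_so_far = 14
Position 6 (value -6): max_ending_here = -6, max_so_far = 14
Position 7 (value -2): max_ending_here = -2, max_so_far = 14
Position 8 (value 9): max_ending_here = 9, max_so_far = 14
Position 9 (value -9): max_ending_here = 0, max_so_far = 14

Maximum subarray: [8, 0, 6]
Maximum sum: 14

The maximum subarray is [8, 0, 6] with sum 14. This subarray runs from index 2 to index 4.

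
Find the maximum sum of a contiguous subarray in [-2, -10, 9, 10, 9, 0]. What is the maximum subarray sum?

Using Kadane's algorithm on [-2, -10, 9, 10, 9, 0]:

Scanning through the array:
Position 1 (value -10): max_ending_here = -10, max_so_far = -2
Position 2 (value 9): max_ending_here = 9, max_so_far = 9
Position 3 (value 10): max_ending_here = 19, max_so_far = 19
Position 4 (value 9): max_ending_here = 28, max_so_far = 28
Position 5 (value 0): max_ending_here = 28, max_so_far = 28

Maximum subarray: [9, 10, 9]
Maximum sum: 28

The maximum subarray is [9, 10, 9] with sum 28. This subarray runs from index 2 to index 4.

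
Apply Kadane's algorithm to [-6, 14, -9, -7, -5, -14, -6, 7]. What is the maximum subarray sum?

Using Kadane's algorithm on [-6, 14, -9, -7, -5, -14, -6, 7]:

Scanning through the array:
Position 1 (value 14): max_ending_here = 14, max_so_far = 14
Position 2 (value -9): max_ending_here = 5, max_so_far = 14
Position 3 (value -7): max_ending_here = -2, max_so_far = 14
Position 4 (value -5): max_ending_here = -5, max_so_far = 14
Position 5 (value -14): max_ending_here = -14, max_so_far = 14
Position 6 (value -6): max_ending_here = -6, max_so_far = 14
Position 7 (value 7): max_ending_here = 7, max_so_far = 14

Maximum subarray: [14]
Maximum sum: 14

The maximum subarray is [14] with sum 14. This subarray runs from index 1 to index 1.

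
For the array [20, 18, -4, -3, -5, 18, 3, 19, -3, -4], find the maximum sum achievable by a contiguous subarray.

Using Kadane's algorithm on [20, 18, -4, -3, -5, 18, 3, 19, -3, -4]:

Scanning through the array:
Position 1 (value 18): max_ending_here = 38, max_so_far = 38
Position 2 (value -4): max_ending_here = 34, max_so_far = 38
Position 3 (value -3): max_ending_here = 31, max_so_far = 38
Position 4 (value -5): max_ending_here = 26, max_so_far = 38
Position 5 (value 18): max_ending_here = 44, max_so_far = 44
Position 6 (value 3): max_ending_here = 47, max_so_far = 47
Position 7 (value 19): max_ending_here = 66, max_so_far = 66
Position 8 (value -3): max_ending_here = 63, max_so_far = 66
Position 9 (value -4): max_ending_here = 59, max_so_far = 66

Maximum subarray: [20, 18, -4, -3, -5, 18, 3, 19]
Maximum sum: 66

The maximum subarray is [20, 18, -4, -3, -5, 18, 3, 19] with sum 66. This subarray runs from index 0 to index 7.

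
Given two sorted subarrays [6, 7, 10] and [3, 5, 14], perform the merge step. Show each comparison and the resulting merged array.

Merging process:

Compare 6 vs 3: take 3 from right. Merged: [3]
Compare 6 vs 5: take 5 from right. Merged: [3, 5]
Compare 6 vs 14: take 6 from left. Merged: [3, 5, 6]
Compare 7 vs 14: take 7 from left. Merged: [3, 5, 6, 7]
Compare 10 vs 14: take 10 from left. Merged: [3, 5, 6, 7, 10]
Append remaining from right: [14]. Merged: [3, 5, 6, 7, 10, 14]

Final merged array: [3, 5, 6, 7, 10, 14]
Total comparisons: 5

The merged array is [3, 5, 6, 7, 10, 14], requiring 5 comparisons. The merge step runs in O(n) time where n is the total number of elements.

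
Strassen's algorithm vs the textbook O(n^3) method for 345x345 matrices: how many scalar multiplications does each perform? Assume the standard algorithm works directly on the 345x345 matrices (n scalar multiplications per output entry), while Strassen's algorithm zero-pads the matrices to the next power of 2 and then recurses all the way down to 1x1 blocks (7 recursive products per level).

Matrix multiplication for 345x345 matrices:

Strassen's algorithm requires power-of-2 dimensions. Pad 345x345 to 512x512 (next power of 2).

Standard algorithm: 345^3 = 41063625 multiplications
Strassen's algorithm: 7^(log2(512)) = 7^9 = 40353607 multiplications
Savings: 41063625 - 40353607 = 710018 multiplications

Standard: 41063625 multiplications (345^3). Strassen: 40353607 multiplications (7^9, after padding to 512x512). Strassen reduces 8 recursive multiplications to 7 at each level.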